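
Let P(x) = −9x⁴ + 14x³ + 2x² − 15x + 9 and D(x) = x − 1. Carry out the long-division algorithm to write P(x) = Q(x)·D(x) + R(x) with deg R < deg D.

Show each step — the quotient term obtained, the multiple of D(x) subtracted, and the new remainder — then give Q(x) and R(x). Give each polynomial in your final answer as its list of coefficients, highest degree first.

Step 1: lead(−9x⁴ + 14x³ + 2x² − 15x + 9) ÷ lead(D) = −9x⁴ ÷ x = −9x³. Subtract (−9x³)·D = −9x⁴ + 9x³. Remainder: 5x³ + 2x² − 15x + 9.
Step 2: lead(5x³ + 2x² − 15x + 9) ÷ lead(D) = 5x³ ÷ x = 5x². Subtract (5x²)·D = 5x³ − 5x². Remainder: 7x² − 15x + 9.
Step 3: lead(7x² − 15x + 9) ÷ lead(D) = 7x² ÷ x = 7x. Subtract (7x)·D = 7x² − 7x. Remainder: −8x + 9.
Step 4: lead(−8x + 9) ÷ lead(D) = −8x ÷ x = −8. Subtract (−8)·D = −8x + 8. Remainder: 1.

Q = [-9, 5, 7, -8]; R = [1]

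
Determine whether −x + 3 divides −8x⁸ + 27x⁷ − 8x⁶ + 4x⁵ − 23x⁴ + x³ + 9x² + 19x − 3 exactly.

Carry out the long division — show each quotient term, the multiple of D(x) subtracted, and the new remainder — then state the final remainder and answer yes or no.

Step 1: lead(−8x⁸ + 27x⁷ − 8x⁶ + 4x⁵ − 23x⁴ + x³ + 9x² + 19x − 3) ÷ lead(D) = −8x⁸ ÷ −x = 8x⁷. Subtract (8x⁷)·D = −8x⁸ + 24x⁷. Remainder: 3x⁷ − 8x⁶ + 4x⁵ − 23x⁴ + x³ + 9x² + 19x − 3.
Step 2: lead(3x⁷ − 8x⁶ + 4x⁵ − 23x⁴ + x³ + 9x² + 19x − 3) ÷ lead(D) = 3x⁷ ÷ −x = −3x⁶. Subtract (−3x⁶)·D = 3x⁷ − 9x⁶. Remainder: x⁶ + 4x⁵ − 23x⁴ + x³ + 9x² + 19x − 3.
Step 3: lead(x⁶ + 4x⁵ − 23x⁴ + x³ + 9x² + 19x − 3) ÷ lead(D) = x⁶ ÷ −x = −x⁵. Subtract (−x⁵)·D = x⁶ − 3x⁵. Remainder: 7x⁵ − 23x⁴ + x³ + 9x² + 19x − 3.
Step 4: lead(7x⁵ − 23x⁴ + x³ + 9x² + 19x − 3) ÷ lead(D) = 7x⁵ ÷ −x = −7x⁴. Subtract (−7x⁴)·D = 7x⁵ − 21x⁴. Remainder: −2x⁴ + x³ + 9x² + 19x − 3.
Step 5: lead(−2x⁴ + x³ + 9x² + 19x − 3) ÷ lead(D) = −2x⁴ ÷ −x = 2x³. Subtract (2x³)·D = −2x⁴ + 6x³. Remainder: −5x³ + 9x² + 19x − 3.
Step 6: lead(−5x³ + 9x² + 19x − 3) ÷ lead(D) = −5x³ ÷ −x = 5x². Subtract (5x²)·D = −5x³ + 15x². Remainder: −6x² + 19x − 3.
Step 7: lead(−6x² + 19x − 3) ÷ lead(D) = −6x² ÷ −x = 6x. Subtract (6x)·D = −6x² + 18x. Remainder: x − 3.
Step 8: lead(x − 3) ÷ lead(D) = x ÷ −x = −1. Subtract (−1)·D = x − 3. Remainder: 0.

R(x) = 0, so D(x) is a factor of P(x). yes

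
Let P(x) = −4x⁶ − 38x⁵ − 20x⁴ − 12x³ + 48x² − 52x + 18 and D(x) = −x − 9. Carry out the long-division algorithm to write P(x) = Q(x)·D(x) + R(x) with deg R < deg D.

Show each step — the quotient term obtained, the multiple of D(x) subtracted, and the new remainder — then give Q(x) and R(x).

Step 1: lead(−4x⁶ − 38x⁵ − 20x⁴ − 12x³ + 48x² − 52x + 18) ÷ lead(D) = −4x⁶ ÷ −x = 4x⁵. Subtract (4x⁵)·D = −4x⁶ − 36x⁵. Remainder: −2x⁵ − 20x⁴ − 12x³ + 48x² − 52x + 18.
Step 2: lead(−2x⁵ − 20x⁴ − 12x³ + 48x² − 52x + 18) ÷ lead(D) = −2x⁵ ÷ −x = 2x⁴. Subtract (2x⁴)·D = −2x⁵ − 18x⁴. Remainder: −2x⁴ − 12x³ + 48x² − 52x + 18.
Step 3: lead(−2x⁴ − 12x³ + 48x² − 52x + 18) ÷ lead(D) = −2x⁴ ÷ −x = 2x³. Subtract (2x³)·D = −2x⁴ − 18x³. Remainder: 6x³ + 48x² − 52x + 18.
Step 4: lead(6x³ + 48x² − 52x + 18) ÷ lead(D) = 6x³ ÷ −x = −6x². Subtract (−6x²)·D = 6x³ + 54x². Remainder: −6x² − 52x + 18.
Step 5: lead(−6x² − 52x + 18) ÷ lead(D) = −6x² ÷ −x = 6x. Subtract (6x)·D = −6x² − 54x. Remainder: 2x + 18.
Step 6: lead(2x + 18) ÷ lead(D) = 2x ÷ −x = −2. Subtract (−2)·D = 2x + 18. Remainder: 0.

Q(x) = 4x⁵ + 2x⁴ + 2x³ − 6x² + 6x − 2; R(x) = 0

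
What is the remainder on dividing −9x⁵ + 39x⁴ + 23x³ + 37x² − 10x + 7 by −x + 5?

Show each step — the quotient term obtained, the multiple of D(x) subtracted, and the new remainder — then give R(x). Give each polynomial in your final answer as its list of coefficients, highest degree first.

Step 1: lead(−9x⁵ + 39x⁴ + 23x³ + 37x² − 10x + 7) ÷ lead(D) = −9x⁵ ÷ −x = 9x⁴. Subtract (9x⁴)·D = −9x⁵ + 45x⁴. Remainder: −6x⁴ + 23x³ + 37x² − 10x + 7.
Step 2: lead(−6x⁴ + 23x³ + 37x² − 10x + 7) ÷ lead(D) = −6x⁴ ÷ −x = 6x³. Subtract (6x³)·D = −6x⁴ + 30x³. Remainder: −7x³ + 37x² − 10x + 7.
Step 3: lead(−7x³ + 37x² − 10x + 7) ÷ lead(D) = −7x³ ÷ −x = 7x². Subtract (7x²)·D = −7x³ + 35x². Remainder: 2x² − 10x + 7.
Step 4: lead(2x² − 10x + 7) ÷ lead(D) = 2x² ÷ −x = −2x. Subtract (−2x)·D = 2x² − 10x. Remainder: 7.

R = [7]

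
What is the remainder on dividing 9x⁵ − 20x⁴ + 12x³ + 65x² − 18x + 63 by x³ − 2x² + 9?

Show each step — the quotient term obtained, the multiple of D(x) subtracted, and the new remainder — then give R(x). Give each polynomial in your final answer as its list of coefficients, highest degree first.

Step 1: lead(9x⁵ − 20x⁴ + 12x³ + 65x² − 18x + 63) ÷ lead(D) = 9x⁵ ÷ x³ = 9x². Subtract (9x²)·D = 9x⁵ − 18x⁴ + 81x². Remainder: −2x⁴ + 12x³ − 16x² − 18x + 63.
Step 2: lead(−2x⁴ + 12x³ − 16x² − 18x + 63) ÷ lead(D) = −2x⁴ ÷ x³ = −2x. Subtract (−2x)·D = −2x⁴ + 4x³ − 18x. Remainder: 8x³ − 16x² + 63.
Step 3: lead(8x³ − 16x² + 63) ÷ lead(D) = 8x³ ÷ x³ = 8. Subtract (8)·D = 8x³ − 16x² + 72. Remainder: −9.

R = [-9]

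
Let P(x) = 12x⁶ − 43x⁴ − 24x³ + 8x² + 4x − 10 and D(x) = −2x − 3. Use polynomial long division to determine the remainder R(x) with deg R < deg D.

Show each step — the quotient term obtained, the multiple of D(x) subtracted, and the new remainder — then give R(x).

R(x) = 2

Step 1: lead(12x⁶ − 43x⁴ − 24x³ + 8x² + 4x − 10) ÷ lead(D) = 12x⁶ ÷ −2x = −6x⁵. Subtract (−6x⁵)·D = 12x⁶ + 18x⁵. Remainder: −18x⁵ − 43x⁴ − 24x³ + 8x² + 4x − 10.
Step 2: lead(−18x⁵ − 43x⁴ − 24x³ + 8x² + 4x − 10) ÷ lead(D) = −18x⁵ ÷ −2x = 9x⁴. Subtract (9x⁴)·D = −18x⁵ − 27x⁴. Remainder: −16x⁴ − 24x³ + 8x² + 4x − 10.
Step 3: lead(−16x⁴ − 24x³ + 8x² + 4x − 10) ÷ lead(D) = −16x⁴ ÷ −2x = 8x³. Subtract (8x³)·D = −16x⁴ − 24x³. Remainder: 8x² + 4x − 10.
Step 4: lead(8x² + 4x − 10) ÷ lead(D) = 8x² ÷ −2x = −4x. Subtract (−4x)·D = 8x² + 12x. Remainder: −8x − 10.
Step 5: lead(−8x − 10) ÷ lead(D) = −8x ÷ −2x = 4. Subtract (4)·D = −8x − 12. Remainder: 2.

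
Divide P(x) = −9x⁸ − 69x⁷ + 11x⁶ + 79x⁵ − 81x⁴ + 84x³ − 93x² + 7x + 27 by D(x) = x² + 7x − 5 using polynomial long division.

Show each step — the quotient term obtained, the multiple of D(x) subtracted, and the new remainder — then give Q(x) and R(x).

Step 1: lead(−9x⁸ − 69x⁷ + 11x⁶ + 79x⁵ − 81x⁴ + 84x³ − 93x² + 7x + 27) ÷ lead(D) = −9x⁸ ÷ x² = −9x⁶. Subtract (−9x⁶)·D = −9x⁸ − 63x⁷ + 45x⁶. Remainder: −6x⁷ − 34x⁶ + 79x⁵ − 81x⁴ + 84x³ − 93x² + 7x + 27.
Step 2: lead(−6x⁷ − 34x⁶ + 79x⁵ − 81x⁴ + 84x³ − 93x² + 7x + 27) ÷ lead(D) = −6x⁷ ÷ x² = −6x⁵. Subtract (−6x⁵)·D = −6x⁷ − 42x⁶ + 30x⁵. Remainder: 8x⁶ + 49x⁵ − 81x⁴ + 84x³ − 93x² + 7x + 27.
Step 3: lead(8x⁶ + 49x⁵ − 81x⁴ + 84x³ − 93x² + 7x + 27) ÷ lead(D) = 8x⁶ ÷ x² = 8x⁴. Subtract (8x⁴)·D = 8x⁶ + 56x⁵ − 40x⁴. Remainder: −7x⁵ − 41x⁴ + 84x³ − 93x² + 7x + 27.
Step 4: lead(−7x⁵ − 41x⁴ + 84x³ − 93x² + 7x + 27) ÷ lead(D) = −7x⁵ ÷ x² = −7x³. Subtract (−7x³)·D = −7x⁵ − 49x⁴ + 35x³. Remainder: 8x⁴ + 49x³ − 93x² + 7x + 27.
Step 5: lead(8x⁴ + 49x³ − 93x² + 7x + 27) ÷ lead(D) = 8x⁴ ÷ x² = 8x². Subtract (8x²)·D = 8x⁴ + 56x³ − 40x². Remainder: −7x³ − 53x² + 7x + 27.
Step 6: lead(−7x³ − 53x² + 7x + 27) ÷ lead(D) = −7x³ ÷ x² = −7x. Subtract (−7x)·D = −7x³ − 49x² + 35x. Remainder: −4x² − 28x + 27.
Step 7: lead(−4x² − 28x + 27) ÷ lead(D) = −4x² ÷ x² = −4. Subtract (−4)·D = −4x² − 28x + 20. Remainder: 7.

Q(x) = −9x⁶ − 6x⁵ + 8x⁴ − 7x³ + 8x² − 7x − 4; R(x) = 7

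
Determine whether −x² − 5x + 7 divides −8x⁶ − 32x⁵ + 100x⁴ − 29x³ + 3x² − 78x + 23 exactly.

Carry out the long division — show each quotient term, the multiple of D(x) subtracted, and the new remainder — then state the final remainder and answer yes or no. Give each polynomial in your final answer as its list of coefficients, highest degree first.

R = [-9, -5], so D(x) is not a factor of P(x). no

Step 1: lead(−8x⁶ − 32x⁵ + 100x⁴ − 29x³ + 3x² − 78x + 23) ÷ lead(D) = −8x⁶ ÷ −x² = 8x⁴. Subtract (8x⁴)·D = −8x⁶ − 40x⁵ + 56x⁴. Remainder: 8x⁵ + 44x⁴ − 29x³ + 3x² − 78x + 23.
Step 2: lead(8x⁵ + 44x⁴ − 29x³ + 3x² − 78x + 23) ÷ lead(D) = 8x⁵ ÷ −x² = −8x³. Subtract (−8x³)·D = 8x⁵ + 40x⁴ − 56x³. Remainder: 4x⁴ + 27x³ + 3x² − 78x + 23.
Step 3: lead(4x⁴ + 27x³ + 3x² − 78x + 23) ÷ lead(D) = 4x⁴ ÷ −x² = −4x². Subtract (−4x²)·D = 4x⁴ + 20x³ − 28x². Remainder: 7x³ + 31x² − 78x + 23.
Step 4: lead(7x³ + 31x² − 78x + 23) ÷ lead(D) = 7x³ ÷ −x² = −7x. Subtract (−7x)·D = 7x³ + 35x² − 49x. Remainder: −4x² − 29x + 23.
Step 5: lead(−4x² − 29x + 23) ÷ lead(D) = −4x² ÷ −x² = 4. Subtract (4)·D = −4x² − 20x + 28. Remainder: −9x − 5.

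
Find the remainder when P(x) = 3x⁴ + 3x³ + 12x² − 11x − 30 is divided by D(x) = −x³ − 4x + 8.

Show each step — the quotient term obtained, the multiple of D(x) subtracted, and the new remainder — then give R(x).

R(x) = x − 6

Step 1: lead(3x⁴ + 3x³ + 12x² − 11x − 30) ÷ lead(D) = 3x⁴ ÷ −x³ = −3x. Subtract (−3x)·D = 3x⁴ + 12x² − 24x. Remainder: 3x³ + 13x − 30.
Step 2: lead(3x³ + 13x − 30) ÷ lead(D) = 3x³ ÷ −x³ = −3. Subtract (−3)·D = 3x³ + 12x − 24. Remainder: x − 6.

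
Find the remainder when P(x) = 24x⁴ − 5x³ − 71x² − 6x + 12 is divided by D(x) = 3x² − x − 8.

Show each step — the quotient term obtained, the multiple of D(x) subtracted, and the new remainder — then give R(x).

R(x) = −4

Step 1: lead(24x⁴ − 5x³ − 71x² − 6x + 12) ÷ lead(D) = 24x⁴ ÷ 3x² = 8x². Subtract (8x²)·D = 24x⁴ − 8x³ − 64x². Remainder: 3x³ − 7x² − 6x + 12.
Step 2: lead(3x³ − 7x² − 6x + 12) ÷ lead(D) = 3x³ ÷ 3x² = x. Subtract (x)·D = 3x³ − x² − 8x. Remainder: −6x² + 2x + 12.
Step 3: lead(−6x² + 2x + 12) ÷ lead(D) = −6x² ÷ 3x² = −2. Subtract (−2)·D = −6x² + 2x + 16. Remainder: −4.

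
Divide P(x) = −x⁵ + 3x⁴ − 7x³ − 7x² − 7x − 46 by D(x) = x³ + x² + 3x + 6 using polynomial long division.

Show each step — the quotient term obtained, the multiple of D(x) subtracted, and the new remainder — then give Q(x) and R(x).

Step 1: lead(−x⁵ + 3x⁴ − 7x³ − 7x² − 7x − 46) ÷ lead(D) = −x⁵ ÷ x³ = −x². Subtract (−x²)·D = −x⁵ − x⁴ − 3x³ − 6x². Remainder: 4x⁴ − 4x³ − x² − 7x − 46.
Step 2: lead(4x⁴ − 4x³ − x² − 7x − 46) ÷ lead(D) = 4x⁴ ÷ x³ = 4x. Subtract (4x)·D = 4x⁴ + 4x³ + 12x² + 24x. Remainder: −8x³ − 13x² − 31x − 46.
Step 3: lead(−8x³ − 13x² − 31x − 46) ÷ lead(D) = −8x³ ÷ x³ = −8. Subtract (−8)·D = −8x³ − 8x² − 24x − 48. Remainder: −5x² − 7x + 2.

Q(x) = −x² + 4x − 8; R(x) = −5x² − 7x + 2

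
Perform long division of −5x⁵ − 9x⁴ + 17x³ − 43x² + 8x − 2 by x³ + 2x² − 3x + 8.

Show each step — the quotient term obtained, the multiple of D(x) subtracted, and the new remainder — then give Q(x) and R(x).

Step 1: lead(−5x⁵ − 9x⁴ + 17x³ − 43x² + 8x − 2) ÷ lead(D) = −5x⁵ ÷ x³ = −5x². Subtract (−5x²)·D = −5x⁵ − 10x⁴ + 15x³ − 40x². Remainder: x⁴ + 2x³ − 3x² + 8x − 2.
Step 2: lead(x⁴ + 2x³ − 3x² + 8x − 2) ÷ lead(D) = x⁴ ÷ x³ = x. Subtract (x)·D = x⁴ + 2x³ − 3x² + 8x. Remainder: −2.

Q(x) = −5x² + x; R(x) = −2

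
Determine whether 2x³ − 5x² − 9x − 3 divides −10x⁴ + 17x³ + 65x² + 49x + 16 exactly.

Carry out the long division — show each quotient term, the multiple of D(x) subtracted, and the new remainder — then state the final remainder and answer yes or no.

R(x) = −2x + 4, so D(x) is not a factor of P(x). no

Step 1: lead(−10x⁴ + 17x³ + 65x² + 49x + 16) ÷ lead(D) = −10x⁴ ÷ 2x³ = −5x. Subtract (−5x)·D = −10x⁴ + 25x³ + 45x² + 15x. Remainder: −8x³ + 20x² + 34x + 16.
Step 2: lead(−8x³ + 20x² + 34x + 16) ÷ lead(D) = −8x³ ÷ 2x³ = −4. Subtract (−4)·D = −8x³ + 20x² + 36x + 12. Remainder: −2x + 4.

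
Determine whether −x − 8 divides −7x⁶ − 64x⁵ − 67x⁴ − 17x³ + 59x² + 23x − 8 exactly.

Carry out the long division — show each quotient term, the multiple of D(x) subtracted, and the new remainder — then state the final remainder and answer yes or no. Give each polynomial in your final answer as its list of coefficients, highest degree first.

Step 1: lead(−7x⁶ − 64x⁵ − 67x⁴ − 17x³ + 59x² + 23x − 8) ÷ lead(D) = −7x⁶ ÷ −x = 7x⁵. Subtract (7x⁵)·D = −7x⁶ − 56x⁵. Remainder: −8x⁵ − 67x⁴ − 17x³ + 59x² + 23x − 8.
Step 2: lead(−8x⁵ − 67x⁴ − 17x³ + 59x² + 23x − 8) ÷ lead(D) = −8x⁵ ÷ −x = 8x⁴. Subtract (8x⁴)·D = −8x⁵ − 64x⁴. Remainder: −3x⁴ − 17x³ + 59x² + 23x − 8.
Step 3: lead(−3x⁴ − 17x³ + 59x² + 23x − 8) ÷ lead(D) = −3x⁴ ÷ −x = 3x³. Subtract (3x³)·D = −3x⁴ − 24x³. Remainder: 7x³ + 59x² + 23x − 8.
Step 4: lead(7x³ + 59x² + 23x − 8) ÷ lead(D) = 7x³ ÷ −x = −7x². Subtract (−7x²)·D = 7x³ + 56x². Remainder: 3x² + 23x − 8.
Step 5: lead(3x² + 23x − 8) ÷ lead(D) = 3x² ÷ −x = −3x. Subtract (−3x)·D = 3x² + 24x. Remainder: −x − 8.
Step 6: lead(−x − 8) ÷ lead(D) = −x ÷ −x = 1. Subtract (1)·D = −x − 8. Remainder: 0.

R = [0], so D(x) is a factor of P(x). yes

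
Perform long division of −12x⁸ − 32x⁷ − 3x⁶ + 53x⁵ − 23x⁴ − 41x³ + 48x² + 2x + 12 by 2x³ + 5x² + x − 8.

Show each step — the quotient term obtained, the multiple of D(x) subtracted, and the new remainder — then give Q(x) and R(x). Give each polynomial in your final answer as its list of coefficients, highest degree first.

Q = [-6, -1, 4, -7, 0, -1]; R = [-3, 3, 4]

Step 1: lead(−12x⁸ − 32x⁷ − 3x⁶ + 53x⁵ − 23x⁴ − 41x³ + 48x² + 2x + 12) ÷ lead(D) = −12x⁸ ÷ 2x³ = −6x⁵. Subtract (−6x⁵)·D = −12x⁸ − 30x⁷ − 6x⁶ + 48x⁵. Remainder: −2x⁷ + 3x⁶ + 5x⁵ − 23x⁴ − 41x³ + 48x² + 2x + 12.
Step 2: lead(−2x⁷ + 3x⁶ + 5x⁵ − 23x⁴ − 41x³ + 48x² + 2x + 12) ÷ lead(D) = −2x⁷ ÷ 2x³ = −x⁴. Subtract (−x⁴)·D = −2x⁷ − 5x⁶ − x⁵ + 8x⁴. Remainder: 8x⁶ + 6x⁵ − 31x⁴ − 41x³ + 48x² + 2x + 12.
Step 3: lead(8x⁶ + 6x⁵ − 31x⁴ − 41x³ + 48x² + 2x + 12) ÷ lead(D) = 8x⁶ ÷ 2x³ = 4x³. Subtract (4x³)·D = 8x⁶ + 20x⁵ + 4x⁴ − 32x³. Remainder: −14x⁵ − 35x⁴ − 9x³ + 48x² + 2x + 12.
Step 4: lead(−14x⁵ − 35x⁴ − 9x³ + 48x² + 2x + 12) ÷ lead(D) = −14x⁵ ÷ 2x³ = −7x². Subtract (−7x²)·D = −14x⁵ − 35x⁴ − 7x³ + 56x². Remainder: −2x³ − 8x² + 2x + 12.
Step 5: lead(−2x³ − 8x² + 2x + 12) ÷ lead(D) = −2x³ ÷ 2x³ = −1. Subtract (−1)·D = −2x³ − 5x² − x + 8. Remainder: −3x² + 3x + 4.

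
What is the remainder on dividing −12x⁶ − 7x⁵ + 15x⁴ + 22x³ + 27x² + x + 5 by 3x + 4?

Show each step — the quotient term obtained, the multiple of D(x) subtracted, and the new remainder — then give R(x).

Step 1: lead(−12x⁶ − 7x⁵ + 15x⁴ + 22x³ + 27x² + x + 5) ÷ lead(D) = −12x⁶ ÷ 3x = −4x⁵. Subtract (−4x⁵)·D = −12x⁶ − 16x⁵. Remainder: 9x⁵ + 15x⁴ + 22x³ + 27x² + x + 5.
Step 2: lead(9x⁵ + 15x⁴ + 22x³ + 27x² + x + 5) ÷ lead(D) = 9x⁵ ÷ 3x = 3x⁴. Subtract (3x⁴)·D = 9x⁵ + 12x⁴. Remainder: 3x⁴ + 22x³ + 27x² + x + 5.
Step 3: lead(3x⁴ + 22x³ + 27x² + x + 5) ÷ lead(D) = 3x⁴ ÷ 3x = x³. Subtract (x³)·D = 3x⁴ + 4x³. Remainder: 18x³ + 27x² + x + 5.
Step 4: lead(18x³ + 27x² + x + 5) ÷ lead(D) = 18x³ ÷ 3x = 6x². Subtract (6x²)·D = 18x³ + 24x². Remainder: 3x² + x + 5.
Step 5: lead(3x² + x + 5) ÷ lead(D) = 3x² ÷ 3x = x. Subtract (x)·D = 3x² + 4x. Remainder: −3x + 5.
Step 6: lead(−3x + 5) ÷ lead(D) = −3x ÷ 3x = −1. Subtract (−1)·D = −3x − 4. Remainder: 9.

R(x) = 9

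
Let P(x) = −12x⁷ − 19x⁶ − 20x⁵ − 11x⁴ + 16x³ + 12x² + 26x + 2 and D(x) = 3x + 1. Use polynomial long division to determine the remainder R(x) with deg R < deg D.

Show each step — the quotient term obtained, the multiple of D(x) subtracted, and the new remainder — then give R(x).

Step 1: lead(−12x⁷ − 19x⁶ − 20x⁵ − 11x⁴ + 16x³ + 12x² + 26x + 2) ÷ lead(D) = −12x⁷ ÷ 3x = −4x⁶. Subtract (−4x⁶)·D = −12x⁷ − 4x⁶. Remainder: −15x⁶ − 20x⁵ − 11x⁴ + 16x³ + 12x² + 26x + 2.
Step 2: lead(−15x⁶ − 20x⁵ − 11x⁴ + 16x³ + 12x² + 26x + 2) ÷ lead(D) = −15x⁶ ÷ 3x = −5x⁵. Subtract (−5x⁵)·D = −15x⁶ − 5x⁵. Remainder: −15x⁵ − 11x⁴ + 16x³ + 12x² + 26x + 2.
Step 3: lead(−15x⁵ − 11x⁴ + 16x³ + 12x² + 26x + 2) ÷ lead(D) = −15x⁵ ÷ 3x = −5x⁴. Subtract (−5x⁴)·D = −15x⁵ − 5x⁴. Remainder: −6x⁴ + 16x³ + 12x² + 26x + 2.
Step 4: lead(−6x⁴ + 16x³ + 12x² + 26x + 2) ÷ lead(D) = −6x⁴ ÷ 3x = −2x³. Subtract (−2x³)·D = −6x⁴ − 2x³. Remainder: 18x³ + 12x² + 26x + 2.
Step 5: lead(18x³ + 12x² + 26x + 2) ÷ lead(D) = 18x³ ÷ 3x = 6x². Subtract (6x²)·D = 18x³ + 6x². Remainder: 6x² + 26x + 2.
Step 6: lead(6x² + 26x + 2) ÷ lead(D) = 6x² ÷ 3x = 2x. Subtract (2x)·D = 6x² + 2x. Remainder: 24x + 2.
Step 7: lead(24x + 2) ÷ lead(D) = 24x ÷ 3x = 8. Subtract (8)·D = 24x + 8. Remainder: −6.

R(x) = −6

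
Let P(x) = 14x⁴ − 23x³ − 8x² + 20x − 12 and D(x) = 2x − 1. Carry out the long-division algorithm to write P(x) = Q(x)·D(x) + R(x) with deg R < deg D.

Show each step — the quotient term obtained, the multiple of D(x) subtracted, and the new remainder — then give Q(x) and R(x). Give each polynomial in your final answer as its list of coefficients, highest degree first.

Step 1: lead(14x⁴ − 23x³ − 8x² + 20x − 12) ÷ lead(D) = 14x⁴ ÷ 2x = 7x³. Subtract (7x³)·D = 14x⁴ − 7x³. Remainder: −16x³ − 8x² + 20x − 12.
Step 2: lead(−16x³ − 8x² + 20x − 12) ÷ lead(D) = −16x³ ÷ 2x = −8x². Subtract (−8x²)·D = −16x³ + 8x². Remainder: −16x² + 20x − 12.
Step 3: lead(−16x² + 20x − 12) ÷ lead(D) = −16x² ÷ 2x = −8x. Subtract (−8x)·D = −16x² + 8x. Remainder: 12x − 12.
Step 4: lead(12x − 12) ÷ lead(D) = 12x ÷ 2x = 6. Subtract (6)·D = 12x − 6. Remainder: −6.

Q = [7, -8, -8, 6]; R = [-6]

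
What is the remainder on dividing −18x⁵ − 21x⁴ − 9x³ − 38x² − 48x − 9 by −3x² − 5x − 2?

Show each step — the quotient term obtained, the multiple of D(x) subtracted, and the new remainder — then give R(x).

Step 1: lead(−18x⁵ − 21x⁴ − 9x³ − 38x² − 48x − 9) ÷ lead(D) = −18x⁵ ÷ −3x² = 6x³. Subtract (6x³)·D = −18x⁵ − 30x⁴ − 12x³. Remainder: 9x⁴ + 3x³ − 38x² − 48x − 9.
Step 2: lead(9x⁴ + 3x³ − 38x² − 48x − 9) ÷ lead(D) = 9x⁴ ÷ −3x² = −3x². Subtract (−3x²)·D = 9x⁴ + 15x³ + 6x². Remainder: −12x³ − 44x² − 48x − 9.
Step 3: lead(−12x³ − 44x² − 48x − 9) ÷ lead(D) = −12x³ ÷ −3x² = 4x. Subtract (4x)·D = −12x³ − 20x² − 8x. Remainder: −24x² − 40x − 9.
Step 4: lead(−24x² − 40x − 9) ÷ lead(D) = −24x² ÷ −3x² = 8. Subtract (8)·D = −24x² − 40x − 16. Remainder: 7.

R(x) = 7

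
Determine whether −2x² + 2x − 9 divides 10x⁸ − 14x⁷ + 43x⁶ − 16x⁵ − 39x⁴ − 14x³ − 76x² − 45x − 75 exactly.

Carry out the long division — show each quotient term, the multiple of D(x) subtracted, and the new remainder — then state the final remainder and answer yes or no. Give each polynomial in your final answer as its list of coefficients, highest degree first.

Step 1: lead(10x⁸ − 14x⁷ + 43x⁶ − 16x⁵ − 39x⁴ − 14x³ − 76x² − 45x − 75) ÷ lead(D) = 10x⁸ ÷ −2x² = −5x⁶. Subtract (−5x⁶)·D = 10x⁸ − 10x⁷ + 45x⁶. Remainder: −4x⁷ − 2x⁶ − 16x⁵ − 39x⁴ − 14x³ − 76x² − 45x − 75.
Step 2: lead(−4x⁷ − 2x⁶ − 16x⁵ − 39x⁴ − 14x³ − 76x² − 45x − 75) ÷ lead(D) = −4x⁷ ÷ −2x² = 2x⁵. Subtract (2x⁵)·D = −4x⁷ + 4x⁶ − 18x⁵. Remainder: −6x⁶ + 2x⁵ − 39x⁴ − 14x³ − 76x² − 45x − 75.
Step 3: lead(−6x⁶ + 2x⁵ − 39x⁴ − 14x³ − 76x² − 45x − 75) ÷ lead(D) = −6x⁶ ÷ −2x² = 3x⁴. Subtract (3x⁴)·D = −6x⁶ + 6x⁵ − 27x⁴. Remainder: −4x⁵ − 12x⁴ − 14x³ − 76x² − 45x − 75.
Step 4: lead(−4x⁵ − 12x⁴ − 14x³ − 76x² − 45x − 75) ÷ lead(D) = −4x⁵ ÷ −2x² = 2x³. Subtract (2x³)·D = −4x⁵ + 4x⁴ − 18x³. Remainder: −16x⁴ + 4x³ − 76x² − 45x − 75.
Step 5: lead(−16x⁴ + 4x³ − 76x² − 45x − 75) ÷ lead(D) = −16x⁴ ÷ −2x² = 8x². Subtract (8x²)·D = −16x⁴ + 16x³ − 72x². Remainder: −12x³ − 4x² − 45x − 75.
Step 6: lead(−12x³ − 4x² − 45x − 75) ÷ lead(D) = −12x³ ÷ −2x² = 6x. Subtract (6x)·D = −12x³ + 12x² − 54x. Remainder: −16x² + 9x − 75.
Step 7: lead(−16x² + 9x − 75) ÷ lead(D) = −16x² ÷ −2x² = 8. Subtract (8)·D = −16x² + 16x − 72. Remainder: −7x − 3.

R = [-7, -3], so D(x) is not a factor of P(x). no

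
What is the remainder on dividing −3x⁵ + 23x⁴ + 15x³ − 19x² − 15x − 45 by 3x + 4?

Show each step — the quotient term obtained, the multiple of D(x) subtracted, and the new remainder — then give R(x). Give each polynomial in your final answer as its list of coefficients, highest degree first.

R = [-9]

Step 1: lead(−3x⁵ + 23x⁴ + 15x³ − 19x² − 15x − 45) ÷ lead(D) = −3x⁵ ÷ 3x = −x⁴. Subtract (−x⁴)·D = −3x⁵ − 4x⁴. Remainder: 27x⁴ + 15x³ − 19x² − 15x − 45.
Step 2: lead(27x⁴ + 15x³ − 19x² − 15x − 45) ÷ lead(D) = 27x⁴ ÷ 3x = 9x³. Subtract (9x³)·D = 27x⁴ + 36x³. Remainder: −21x³ − 19x² − 15x − 45.
Step 3: lead(−21x³ − 19x² − 15x − 45) ÷ lead(D) = −21x³ ÷ 3x = −7x². Subtract (−7x²)·D = −21x³ − 28x². Remainder: 9x² − 15x − 45.
Step 4: lead(9x² − 15x − 45) ÷ lead(D) = 9x² ÷ 3x = 3x. Subtract (3x)·D = 9x² + 12x. Remainder: −27x − 45.
Step 5: lead(−27x − 45) ÷ lead(D) = −27x ÷ 3x = −9. Subtract (−9)·D = −27x − 36. Remainder: −9.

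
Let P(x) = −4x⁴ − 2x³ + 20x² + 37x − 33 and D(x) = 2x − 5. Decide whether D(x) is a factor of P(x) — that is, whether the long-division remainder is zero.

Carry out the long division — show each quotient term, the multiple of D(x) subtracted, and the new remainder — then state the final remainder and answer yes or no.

Step 1: lead(−4x⁴ − 2x³ + 20x² + 37x − 33) ÷ lead(D) = −4x⁴ ÷ 2x = −2x³. Subtract (−2x³)·D = −4x⁴ + 10x³. Remainder: −12x³ + 20x² + 37x − 33.
Step 2: lead(−12x³ + 20x² + 37x − 33) ÷ lead(D) = −12x³ ÷ 2x = −6x². Subtract (−6x²)·D = −12x³ + 30x². Remainder: −10x² + 37x − 33.
Step 3: lead(−10x² + 37x − 33) ÷ lead(D) = −10x² ÷ 2x = −5x. Subtract (−5x)·D = −10x² + 25x. Remainder: 12x − 33.
Step 4: lead(12x − 33) ÷ lead(D) = 12x ÷ 2x = 6. Subtract (6)·D = 12x − 30. Remainder: −3.

R(x) = −3, so D(x) is not a factor of P(x). no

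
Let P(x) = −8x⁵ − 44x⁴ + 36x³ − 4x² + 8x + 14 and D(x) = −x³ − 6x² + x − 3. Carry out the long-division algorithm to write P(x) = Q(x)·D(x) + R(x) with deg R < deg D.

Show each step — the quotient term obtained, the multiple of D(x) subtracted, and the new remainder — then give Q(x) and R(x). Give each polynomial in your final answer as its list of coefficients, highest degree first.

Q = [8, -4, -4]; R = [2]

Step 1: lead(−8x⁵ − 44x⁴ + 36x³ − 4x² + 8x + 14) ÷ lead(D) = −8x⁵ ÷ −x³ = 8x². Subtract (8x²)·D = −8x⁵ − 48x⁴ + 8x³ − 24x². Remainder: 4x⁴ + 28x³ + 20x² + 8x + 14.
Step 2: lead(4x⁴ + 28x³ + 20x² + 8x + 14) ÷ lead(D) = 4x⁴ ÷ −x³ = −4x. Subtract (−4x)·D = 4x⁴ + 24x³ − 4x² + 12x. Remainder: 4x³ + 24x² − 4x + 14.
Step 3: lead(4x³ + 24x² − 4x + 14) ÷ lead(D) = 4x³ ÷ −x³ = −4. Subtract (−4)·D = 4x³ + 24x² − 4x + 12. Remainder: 2.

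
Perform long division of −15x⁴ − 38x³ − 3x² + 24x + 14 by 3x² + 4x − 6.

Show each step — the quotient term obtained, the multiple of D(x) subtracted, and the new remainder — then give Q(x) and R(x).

Step 1: lead(−15x⁴ − 38x³ − 3x² + 24x + 14) ÷ lead(D) = −15x⁴ ÷ 3x² = −5x². Subtract (−5x²)·D = −15x⁴ − 20x³ + 30x². Remainder: −18x³ − 33x² + 24x + 14.
Step 2: lead(−18x³ − 33x² + 24x + 14) ÷ lead(D) = −18x³ ÷ 3x² = −6x. Subtract (−6x)·D = −18x³ − 24x² + 36x. Remainder: −9x² − 12x + 14.
Step 3: lead(−9x² − 12x + 14) ÷ lead(D) = −9x² ÷ 3x² = −3. Subtract (−3)·D = −9x² − 12x + 18. Remainder: −4.

Q(x) = −5x² − 6x − 3; R(x) = −4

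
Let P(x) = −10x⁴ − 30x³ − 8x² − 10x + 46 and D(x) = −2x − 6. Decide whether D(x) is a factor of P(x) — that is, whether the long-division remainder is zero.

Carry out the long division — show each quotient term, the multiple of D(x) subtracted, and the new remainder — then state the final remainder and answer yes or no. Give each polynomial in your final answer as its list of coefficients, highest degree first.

R = [4], so D(x) is not a factor of P(x). no

Step 1: lead(−10x⁴ − 30x³ − 8x² − 10x + 46) ÷ lead(D) = −10x⁴ ÷ −2x = 5x³. Subtract (5x³)·D = −10x⁴ − 30x³. Remainder: −8x² − 10x + 46.
Step 2: lead(−8x² − 10x + 46) ÷ lead(D) = −8x² ÷ −2x = 4x. Subtract (4x)·D = −8x² − 24x. Remainder: 14x + 46.
Step 3: lead(14x + 46) ÷ lead(D) = 14x ÷ −2x = −7. Subtract (−7)·D = 14x + 42. Remainder: 4.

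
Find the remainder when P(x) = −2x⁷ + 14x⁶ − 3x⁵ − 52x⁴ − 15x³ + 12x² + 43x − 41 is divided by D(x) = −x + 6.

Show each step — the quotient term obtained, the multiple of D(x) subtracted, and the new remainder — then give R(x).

Step 1: lead(−2x⁷ + 14x⁶ − 3x⁵ − 52x⁴ − 15x³ + 12x² + 43x − 41) ÷ lead(D) = −2x⁷ ÷ −x = 2x⁶. Subtract (2x⁶)·D = −2x⁷ + 12x⁶. Remainder: 2x⁶ − 3x⁵ − 52x⁴ − 15x³ + 12x² + 43x − 41.
Step 2: lead(2x⁶ − 3x⁵ − 52x⁴ − 15x³ + 12x² + 43x − 41) ÷ lead(D) = 2x⁶ ÷ −x = −2x⁵. Subtract (−2x⁵)·D = 2x⁶ − 12x⁵. Remainder: 9x⁵ − 52x⁴ − 15x³ + 12x² + 43x − 41.
Step 3: lead(9x⁵ − 52x⁴ − 15x³ + 12x² + 43x − 41) ÷ lead(D) = 9x⁵ ÷ −x = −9x⁴. Subtract (−9x⁴)·D = 9x⁵ − 54x⁴. Remainder: 2x⁴ − 15x³ + 12x² + 43x − 41.
Step 4: lead(2x⁴ − 15x³ + 12x² + 43x − 41) ÷ lead(D) = 2x⁴ ÷ −x = −2x³. Subtract (−2x³)·D = 2x⁴ − 12x³. Remainder: −3x³ + 12x² + 43x − 41.
Step 5: lead(−3x³ + 12x² + 43x − 41) ÷ lead(D) = −3x³ ÷ −x = 3x². Subtract (3x²)·D = −3x³ + 18x². Remainder: −6x² + 43x − 41.
Step 6: lead(−6x² + 43x − 41) ÷ lead(D) = −6x² ÷ −x = 6x. Subtract (6x)·D = −6x² + 36x. Remainder: 7x − 41.
Step 7: lead(7x − 41) ÷ lead(D) = 7x ÷ −x = −7. Subtract (−7)·D = 7x − 42. Remainder: 1.

R(x) = 1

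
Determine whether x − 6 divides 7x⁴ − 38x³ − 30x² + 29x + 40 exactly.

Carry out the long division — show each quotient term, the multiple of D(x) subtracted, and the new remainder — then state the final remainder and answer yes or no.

Step 1: lead(7x⁴ − 38x³ − 30x² + 29x + 40) ÷ lead(D) = 7x⁴ ÷ x = 7x³. Subtract (7x³)·D = 7x⁴ − 42x³. Remainder: 4x³ − 30x² + 29x + 40.
Step 2: lead(4x³ − 30x² + 29x + 40) ÷ lead(D) = 4x³ ÷ x = 4x². Subtract (4x²)·D = 4x³ − 24x². Remainder: −6x² + 29x + 40.
Step 3: lead(−6x² + 29x + 40) ÷ lead(D) = −6x² ÷ x = −6x. Subtract (−6x)·D = −6x² + 36x. Remainder: −7x + 40.
Step 4: lead(−7x + 40) ÷ lead(D) = −7x ÷ x = −7. Subtract (−7)·D = −7x + 42. Remainder: −2.

R(x) = −2, so D(x) is not a factor of P(x). no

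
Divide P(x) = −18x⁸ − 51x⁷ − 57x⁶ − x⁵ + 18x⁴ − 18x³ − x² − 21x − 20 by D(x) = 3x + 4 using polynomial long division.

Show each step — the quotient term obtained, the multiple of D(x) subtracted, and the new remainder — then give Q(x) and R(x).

Q(x) = −6x⁷ − 9x⁶ − 7x⁵ + 9x⁴ − 6x³ + 2x² − 3x − 3; R(x) = −8

Step 1: lead(−18x⁸ − 51x⁷ − 57x⁶ − x⁵ + 18x⁴ − 18x³ − x² − 21x − 20) ÷ lead(D) = −18x⁸ ÷ 3x = −6x⁷. Subtract (−6x⁷)·D = −18x⁸ − 24x⁷. Remainder: −27x⁷ − 57x⁶ − x⁵ + 18x⁴ − 18x³ − x² − 21x − 20.
Step 2: lead(−27x⁷ − 57x⁶ − x⁵ + 18x⁴ − 18x³ − x² − 21x − 20) ÷ lead(D) = −27x⁷ ÷ 3x = −9x⁶. Subtract (−9x⁶)·D = −27x⁷ − 36x⁶. Remainder: −21x⁶ − x⁵ + 18x⁴ − 18x³ − x² − 21x − 20.
Step 3: lead(−21x⁶ − x⁵ + 18x⁴ − 18x³ − x² − 21x − 20) ÷ lead(D) = −21x⁶ ÷ 3x = −7x⁵. Subtract (−7x⁵)·D = −21x⁶ − 28x⁵. Remainder: 27x⁵ + 18x⁴ − 18x³ − x² − 21x − 20.
Step 4: lead(27x⁵ + 18x⁴ − 18x³ − x² − 21x − 20) ÷ lead(D) = 27x⁵ ÷ 3x = 9x⁴. Subtract (9x⁴)·D = 27x⁵ + 36x⁴. Remainder: −18x⁴ − 18x³ − x² − 21x − 20.
Step 5: lead(−18x⁴ − 18x³ − x² − 21x − 20) ÷ lead(D) = −18x⁴ ÷ 3x = −6x³. Subtract (−6x³)·D = −18x⁴ − 24x³. Remainder: 6x³ − x² − 21x − 20.
Step 6: lead(6x³ − x² − 21x − 20) ÷ lead(D) = 6x³ ÷ 3x = 2x². Subtract (2x²)·D = 6x³ + 8x². Remainder: −9x² − 21x − 20.
Step 7: lead(−9x² − 21x − 20) ÷ lead(D) = −9x² ÷ 3x = −3x. Subtract (−3x)·D = −9x² − 12x. Remainder: −9x − 20.
Step 8: lead(−9x − 20) ÷ lead(D) = −9x ÷ 3x = −3. Subtract (−3)·D = −9x − 12. Remainder: −8.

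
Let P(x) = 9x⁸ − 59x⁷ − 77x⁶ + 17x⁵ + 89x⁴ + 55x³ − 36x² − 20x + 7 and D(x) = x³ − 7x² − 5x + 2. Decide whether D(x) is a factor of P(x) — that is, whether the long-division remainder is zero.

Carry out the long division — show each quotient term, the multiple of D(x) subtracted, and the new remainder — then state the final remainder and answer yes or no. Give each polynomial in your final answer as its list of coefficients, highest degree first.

Step 1: lead(9x⁸ − 59x⁷ − 77x⁶ + 17x⁵ + 89x⁴ + 55x³ − 36x² − 20x + 7) ÷ lead(D) = 9x⁸ ÷ x³ = 9x⁵. Subtract (9x⁵)·D = 9x⁸ − 63x⁷ − 45x⁶ + 18x⁵. Remainder: 4x⁷ − 32x⁶ − x⁵ + 89x⁴ + 55x³ − 36x² − 20x + 7.
Step 2: lead(4x⁷ − 32x⁶ − x⁵ + 89x⁴ + 55x³ − 36x² − 20x + 7) ÷ lead(D) = 4x⁷ ÷ x³ = 4x⁴. Subtract (4x⁴)·D = 4x⁷ − 28x⁶ − 20x⁵ + 8x⁴. Remainder: −4x⁶ + 19x⁵ + 81x⁴ + 55x³ − 36x² − 20x + 7.
Step 3: lead(−4x⁶ + 19x⁵ + 81x⁴ + 55x³ − 36x² − 20x + 7) ÷ lead(D) = −4x⁶ ÷ x³ = −4x³. Subtract (−4x³)·D = −4x⁶ + 28x⁵ + 20x⁴ − 8x³. Remainder: −9x⁵ + 61x⁴ + 63x³ − 36x² − 20x + 7.
Step 4: lead(−9x⁵ + 61x⁴ + 63x³ − 36x² − 20x + 7) ÷ lead(D) = −9x⁵ ÷ x³ = −9x². Subtract (−9x²)·D = −9x⁵ + 63x⁴ + 45x³ − 18x². Remainder: −2x⁴ + 18x³ − 18x² − 20x + 7.
Step 5: lead(−2x⁴ + 18x³ − 18x² − 20x + 7) ÷ lead(D) = −2x⁴ ÷ x³ = −2x. Subtract (−2x)·D = −2x⁴ + 14x³ + 10x² − 4x. Remainder: 4x³ − 28x² − 16x + 7.
Step 6: lead(4x³ − 28x² − 16x + 7) ÷ lead(D) = 4x³ ÷ x³ = 4. Subtract (4)·D = 4x³ − 28x² − 20x + 8. Remainder: 4x − 1.

R = [4, -1], so D(x) is not a factor of P(x). no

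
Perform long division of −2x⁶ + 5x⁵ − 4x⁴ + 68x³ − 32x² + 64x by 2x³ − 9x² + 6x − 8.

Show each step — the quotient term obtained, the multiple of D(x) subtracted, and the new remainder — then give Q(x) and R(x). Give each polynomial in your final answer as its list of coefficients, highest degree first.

Q = [-1, -2, -8, 0]; R = [0]

Step 1: lead(−2x⁶ + 5x⁵ − 4x⁴ + 68x³ − 32x² + 64x) ÷ lead(D) = −2x⁶ ÷ 2x³ = −x³. Subtract (−x³)·D = −2x⁶ + 9x⁵ − 6x⁴ + 8x³. Remainder: −4x⁵ + 2x⁴ + 60x³ − 32x² + 64x.
Step 2: lead(−4x⁵ + 2x⁴ + 60x³ − 32x² + 64x) ÷ lead(D) = −4x⁵ ÷ 2x³ = −2x². Subtract (−2x²)·D = −4x⁵ + 18x⁴ − 12x³ + 16x². Remainder: −16x⁴ + 72x³ − 48x² + 64x.
Step 3: lead(−16x⁴ + 72x³ − 48x² + 64x) ÷ lead(D) = −16x⁴ ÷ 2x³ = −8x. Subtract (−8x)·D = −16x⁴ + 72x³ − 48x² + 64x. Remainder: 0.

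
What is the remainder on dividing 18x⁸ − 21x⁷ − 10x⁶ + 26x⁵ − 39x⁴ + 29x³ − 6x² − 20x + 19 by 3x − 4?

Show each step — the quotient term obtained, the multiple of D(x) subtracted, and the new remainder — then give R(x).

R(x) = 3

Step 1: lead(18x⁸ − 21x⁷ − 10x⁶ + 26x⁵ − 39x⁴ + 29x³ − 6x² − 20x + 19) ÷ lead(D) = 18x⁸ ÷ 3x = 6x⁷. Subtract (6x⁷)·D = 18x⁸ − 24x⁷. Remainder: 3x⁷ − 10x⁶ + 26x⁵ − 39x⁴ + 29x³ − 6x² − 20x + 19.
Step 2: lead(3x⁷ − 10x⁶ + 26x⁵ − 39x⁴ + 29x³ − 6x² − 20x + 19) ÷ lead(D) = 3x⁷ ÷ 3x = x⁶. Subtract (x⁶)·D = 3x⁷ − 4x⁶. Remainder: −6x⁶ + 26x⁵ − 39x⁴ + 29x³ − 6x² − 20x + 19.
Step 3: lead(−6x⁶ + 26x⁵ − 39x⁴ + 29x³ − 6x² − 20x + 19) ÷ lead(D) = −6x⁶ ÷ 3x = −2x⁵. Subtract (−2x⁵)·D = −6x⁶ + 8x⁵. Remainder: 18x⁵ − 39x⁴ + 29x³ − 6x² − 20x + 19.
Step 4: lead(18x⁵ − 39x⁴ + 29x³ − 6x² − 20x + 19) ÷ lead(D) = 18x⁵ ÷ 3x = 6x⁴. Subtract (6x⁴)·D = 18x⁵ − 24x⁴. Remainder: −15x⁴ + 29x³ − 6x² − 20x + 19.
Step 5: lead(−15x⁴ + 29x³ − 6x² − 20x + 19) ÷ lead(D) = −15x⁴ ÷ 3x = −5x³. Subtract (−5x³)·D = −15x⁴ + 20x³. Remainder: 9x³ − 6x² − 20x + 19.
Step 6: lead(9x³ − 6x² − 20x + 19) ÷ lead(D) = 9x³ ÷ 3x = 3x². Subtract (3x²)·D = 9x³ − 12x². Remainder: 6x² − 20x + 19.
Step 7: lead(6x² − 20x + 19) ÷ lead(D) = 6x² ÷ 3x = 2x. Subtract (2x)·D = 6x² − 8x. Remainder: −12x + 19.
Step 8: lead(−12x + 19) ÷ lead(D) = −12x ÷ 3x = −4. Subtract (−4)·D = −12x + 16. Remainder: 3.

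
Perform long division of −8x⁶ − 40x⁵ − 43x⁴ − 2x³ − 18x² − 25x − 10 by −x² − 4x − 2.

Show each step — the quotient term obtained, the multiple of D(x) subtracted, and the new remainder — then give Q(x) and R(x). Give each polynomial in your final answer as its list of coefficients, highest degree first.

Step 1: lead(−8x⁶ − 40x⁵ − 43x⁴ − 2x³ − 18x² − 25x − 10) ÷ lead(D) = −8x⁶ ÷ −x² = 8x⁴. Subtract (8x⁴)·D = −8x⁶ − 32x⁵ − 16x⁴. Remainder: −8x⁵ − 27x⁴ − 2x³ − 18x² − 25x − 10.
Step 2: lead(−8x⁵ − 27x⁴ − 2x³ − 18x² − 25x − 10) ÷ lead(D) = −8x⁵ ÷ −x² = 8x³. Subtract (8x³)·D = −8x⁵ − 32x⁴ − 16x³. Remainder: 5x⁴ + 14x³ − 18x² − 25x − 10.
Step 3: lead(5x⁴ + 14x³ − 18x² − 25x − 10) ÷ lead(D) = 5x⁴ ÷ −x² = −5x². Subtract (−5x²)·D = 5x⁴ + 20x³ + 10x². Remainder: −6x³ − 28x² − 25x − 10.
Step 4: lead(−6x³ − 28x² − 25x − 10) ÷ lead(D) = −6x³ ÷ −x² = 6x. Subtract (6x)·D = −6x³ − 24x² − 12x. Remainder: −4x² − 13x − 10.
Step 5: lead(−4x² − 13x − 10) ÷ lead(D) = −4x² ÷ −x² = 4. Subtract (4)·D = −4x² − 16x − 8. Remainder: 3x − 2.

Q = [8, 8, -5, 6, 4]; R = [3, -2]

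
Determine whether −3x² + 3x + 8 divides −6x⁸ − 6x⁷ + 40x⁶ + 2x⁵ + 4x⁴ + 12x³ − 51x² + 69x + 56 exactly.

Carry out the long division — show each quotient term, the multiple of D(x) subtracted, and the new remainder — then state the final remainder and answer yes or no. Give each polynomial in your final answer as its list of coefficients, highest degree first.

Step 1: lead(−6x⁸ − 6x⁷ + 40x⁶ + 2x⁵ + 4x⁴ + 12x³ − 51x² + 69x + 56) ÷ lead(D) = −6x⁸ ÷ −3x² = 2x⁶. Subtract (2x⁶)·D = −6x⁸ + 6x⁷ + 16x⁶. Remainder: −12x⁷ + 24x⁶ + 2x⁵ + 4x⁴ + 12x³ − 51x² + 69x + 56.
Step 2: lead(−12x⁷ + 24x⁶ + 2x⁵ + 4x⁴ + 12x³ − 51x² + 69x + 56) ÷ lead(D) = −12x⁷ ÷ −3x² = 4x⁵. Subtract (4x⁵)·D = −12x⁷ + 12x⁶ + 32x⁵. Remainder: 12x⁶ − 30x⁵ + 4x⁴ + 12x³ − 51x² + 69x + 56.
Step 3: lead(12x⁶ − 30x⁵ + 4x⁴ + 12x³ − 51x² + 69x + 56) ÷ lead(D) = 12x⁶ ÷ −3x² = −4x⁴. Subtract (−4x⁴)·D = 12x⁶ − 12x⁵ − 32x⁴. Remainder: −18x⁵ + 36x⁴ + 12x³ − 51x² + 69x + 56.
Step 4: lead(−18x⁵ + 36x⁴ + 12x³ − 51x² + 69x + 56) ÷ lead(D) = −18x⁵ ÷ −3x² = 6x³. Subtract (6x³)·D = −18x⁵ + 18x⁴ + 48x³. Remainder: 18x⁴ − 36x³ − 51x² + 69x + 56.
Step 5: lead(18x⁴ − 36x³ − 51x² + 69x + 56) ÷ lead(D) = 18x⁴ ÷ −3x² = −6x². Subtract (−6x²)·D = 18x⁴ − 18x³ − 48x². Remainder: −18x³ − 3x² + 69x + 56.
Step 6: lead(−18x³ − 3x² + 69x + 56) ÷ lead(D) = −18x³ ÷ −3x² = 6x. Subtract (6x)·D = −18x³ + 18x² + 48x. Remainder: −21x² + 21x + 56.
Step 7: lead(−21x² + 21x + 56) ÷ lead(D) = −21x² ÷ −3x² = 7. Subtract (7)·D = −21x² + 21x + 56. Remainder: 0.

R = [0], so D(x) is a factor of P(x). yes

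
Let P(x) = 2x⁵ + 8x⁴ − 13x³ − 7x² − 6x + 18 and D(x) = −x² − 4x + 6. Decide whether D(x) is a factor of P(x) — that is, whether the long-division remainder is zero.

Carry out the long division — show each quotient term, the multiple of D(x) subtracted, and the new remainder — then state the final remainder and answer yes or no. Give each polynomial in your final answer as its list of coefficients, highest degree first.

Step 1: lead(2x⁵ + 8x⁴ − 13x³ − 7x² − 6x + 18) ÷ lead(D) = 2x⁵ ÷ −x² = −2x³. Subtract (−2x³)·D = 2x⁵ + 8x⁴ − 12x³. Remainder: −x³ − 7x² − 6x + 18.
Step 2: lead(−x³ − 7x² − 6x + 18) ÷ lead(D) = −x³ ÷ −x² = x. Subtract (x)·D = −x³ − 4x² + 6x. Remainder: −3x² − 12x + 18.
Step 3: lead(−3x² − 12x + 18) ÷ lead(D) = −3x² ÷ −x² = 3. Subtract (3)·D = −3x² − 12x + 18. Remainder: 0.

R = [0], so D(x) is a factor of P(x). yes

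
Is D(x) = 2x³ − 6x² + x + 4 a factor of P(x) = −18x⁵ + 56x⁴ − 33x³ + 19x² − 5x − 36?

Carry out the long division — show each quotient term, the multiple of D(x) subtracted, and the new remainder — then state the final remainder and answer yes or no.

R(x) = 0, so D(x) is a factor of P(x). yes

Step 1: lead(−18x⁵ + 56x⁴ − 33x³ + 19x² − 5x − 36) ÷ lead(D) = −18x⁵ ÷ 2x³ = −9x². Subtract (−9x²)·D = −18x⁵ + 54x⁴ − 9x³ − 36x². Remainder: 2x⁴ − 24x³ + 55x² − 5x − 36.
Step 2: lead(2x⁴ − 24x³ + 55x² − 5x − 36) ÷ lead(D) = 2x⁴ ÷ 2x³ = x. Subtract (x)·D = 2x⁴ − 6x³ + x² + 4x. Remainder: −18x³ + 54x² − 9x − 36.
Step 3: lead(−18x³ + 54x² − 9x − 36) ÷ lead(D) = −18x³ ÷ 2x³ = −9. Subtract (−9)·D = −18x³ + 54x² − 9x − 36. Remainder: 0.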